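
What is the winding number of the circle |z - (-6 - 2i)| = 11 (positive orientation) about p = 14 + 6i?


Step 1: Center c = (-6, -2), radius = 11
Step 2: |p - c|^2 = 20^2 + 8^2 = 464
Step 3: r^2 = 121
Step 4: |p-c| > r so winding number = 0

0


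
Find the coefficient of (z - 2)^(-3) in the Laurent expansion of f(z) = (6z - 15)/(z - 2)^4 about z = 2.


Step 1: Write the numerator in powers of (z - 2): 6z - 15 = 6(z - 2) + (6*2 - 15) = 6(z - 2) - 3
Step 2: Divide by (z - 2)^4: f(z) = -3(z - 2)^(-4) + 6(z - 2)^(-3)
Step 3: This finite sum is the Laurent series of f about z = 2.
Step 4: Coefficient of (z - 2)^(-3) = coefficient of (z - 2) in the re-centred numerator = 6

6


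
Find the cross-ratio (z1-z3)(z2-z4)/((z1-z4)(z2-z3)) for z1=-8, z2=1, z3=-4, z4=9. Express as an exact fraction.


Step 1: (z1-z3)(z2-z4) = (-4) * (-8) = 32
Step 2: (z1-z4)(z2-z3) = (-17) * 5 = -85
Step 3: Cross-ratio = -32/85 = -32/85

-32/85


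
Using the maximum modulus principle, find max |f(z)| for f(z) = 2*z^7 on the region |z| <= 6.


Step 1: On |z| = 6, |f(z)| = 2 * |z|^7 = 2 * 6^7
Step 2: By maximum modulus principle, maximum is on boundary.
Step 3: Maximum = 2 * 279936 = 559872

559872


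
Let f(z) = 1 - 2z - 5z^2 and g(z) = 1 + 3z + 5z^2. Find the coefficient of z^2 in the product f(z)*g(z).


Step 1: z^2 term in f*g comes from: (1)*(5z^2) + (-2z)*(3z) + (-5z^2)*(1)
Step 2: = 5 - 6 - 5
Step 3: = -6

-6


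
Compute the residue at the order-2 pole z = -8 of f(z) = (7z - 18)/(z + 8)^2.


Step 1: Pole of order 2 at z = -8
Step 2: Res = lim d/dz [(z + 8)^2 * f(z)] as z -> -8
Step 3: (z + 8)^2 * f(z) = 7z - 18
Step 4: d/dz[7z - 18] = 7

7


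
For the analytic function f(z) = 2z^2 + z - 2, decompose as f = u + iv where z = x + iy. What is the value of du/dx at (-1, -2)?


Step 1: f(z) = 2(x+iy)^2 + (x+iy) - 2
Step 2: u = 2(x^2 - y^2) + x - 2
Step 3: u_x = 4x + 1
Step 4: At (-1, -2): u_x = -4 + 1 = -3

-3


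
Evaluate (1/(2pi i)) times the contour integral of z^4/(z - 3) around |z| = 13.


Step 1: f(z) = z^4, a = 3 is inside |z| = 13
Step 2: By Cauchy integral formula: (1/(2pi*i)) * integral = f(a)
Step 3: f(3) = 3^4 = 81

81


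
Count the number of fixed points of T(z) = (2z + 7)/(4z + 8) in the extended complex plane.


Step 1: Fixed points satisfy T(z) = z
Step 2: 4z^2 + 6z - 7 = 0
Step 3: Discriminant = 6^2 - 4*4*(-7) = 148
Step 4: Number of fixed points = 2

2


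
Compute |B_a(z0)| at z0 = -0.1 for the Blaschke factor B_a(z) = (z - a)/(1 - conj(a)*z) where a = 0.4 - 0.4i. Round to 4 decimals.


Step 1: Numerator z0 - a = -0.1 - (0.4 - 0.4i) = -0.5 + 0.4i
Step 2: Denominator 1 - conj(a)*z0 = 1 - (0.4 + 0.4i)*(-0.1) = 1.04 + 0.04i
Step 3: |z0 - a|^2 = (-0.5)^2 + 0.4^2 = 0.41; |1 - conj(a)*z0|^2 = 1.04^2 + 0.04^2 = 1.0832
Step 4: |B_a(-0.1)| = sqrt(0.41 / 1.0832) = sqrt(0.378508)
Step 5: = 0.6152

0.6152


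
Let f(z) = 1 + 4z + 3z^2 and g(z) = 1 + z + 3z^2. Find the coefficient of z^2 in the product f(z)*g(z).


Step 1: z^2 term in f*g comes from: (1)*(3z^2) + (4z)*(z) + (3z^2)*(1)
Step 2: = 3 + 4 + 3
Step 3: = 10

10


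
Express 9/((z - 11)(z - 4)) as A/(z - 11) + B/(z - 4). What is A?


Step 1: Multiply both sides by (z - 11) and set z = 11
Step 2: A = 9 / (11 - 4)
Step 3: A = 9 / 7
Step 4: A = 9/7

9/7


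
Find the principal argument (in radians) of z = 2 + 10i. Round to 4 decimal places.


Step 1: z = 2 + 10i
Step 2: arg(z) = atan2(10, 2)
Step 3: arg(z) = 1.3734

1.3734


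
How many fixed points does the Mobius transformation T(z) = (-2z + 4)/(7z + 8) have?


Step 1: Fixed points satisfy T(z) = z
Step 2: 7z^2 + 10z - 4 = 0
Step 3: Discriminant = 10^2 - 4*7*(-4) = 212
Step 4: Number of fixed points = 2

2


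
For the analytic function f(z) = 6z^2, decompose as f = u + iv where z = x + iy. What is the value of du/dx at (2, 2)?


Step 1: f(z) = 6(x+iy)^2 + 0
Step 2: u = 6(x^2 - y^2) + 0
Step 3: u_x = 12x + 0
Step 4: At (2, 2): u_x = 24 + 0 = 24

24


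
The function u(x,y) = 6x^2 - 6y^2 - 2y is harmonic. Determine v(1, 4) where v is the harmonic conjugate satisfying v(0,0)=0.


Step 1: v_x = -u_y = 12y + 2
Step 2: v_y = u_x = 12x + 0
Step 3: v = 12xy + 2x + C
Step 4: v(0,0) = 0 => C = 0
Step 5: v(1, 4) = 50

50


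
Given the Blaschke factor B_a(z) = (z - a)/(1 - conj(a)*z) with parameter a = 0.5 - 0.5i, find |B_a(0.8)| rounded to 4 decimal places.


Step 1: Numerator z0 - a = 0.8 - (0.5 - 0.5i) = 0.3 + 0.5i
Step 2: Denominator 1 - conj(a)*z0 = 1 - (0.5 + 0.5i)*0.8 = 0.6 - 0.4i
Step 3: |z0 - a|^2 = 0.3^2 + 0.5^2 = 0.34; |1 - conj(a)*z0|^2 = 0.6^2 + (-0.4)^2 = 0.52
Step 4: |B_a(0.8)| = sqrt(0.34 / 0.52) = sqrt(0.653846)
Step 5: = 0.8086

0.8086


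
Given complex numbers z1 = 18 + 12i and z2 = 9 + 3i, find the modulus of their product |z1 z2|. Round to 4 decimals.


Step 1: |z1| = sqrt(18^2 + 12^2) = sqrt(468)
Step 2: |z2| = sqrt(9^2 + 3^2) = sqrt(90)
Step 3: |z1*z2| = |z1|*|z2| = sqrt(468) * sqrt(90) = sqrt(468 * 90) = sqrt(42120)
Step 4: = 205.2316

205.2316


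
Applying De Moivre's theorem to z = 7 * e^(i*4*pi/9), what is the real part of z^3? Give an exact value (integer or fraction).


Step 1: By De Moivre's theorem, z^3 = 7^3 * e^(i*3*4*pi/9) = 343 * (cos(4*pi/3) + i*sin(4*pi/3))
Step 2: |z|^3 = 7^3 = 343
Step 3: The angle 4*pi/3 already lies in [0, 2*pi)
Step 4: cos(4*pi/3) = -1/2
Step 5: Re(z^3) = 343 * (-1/2) = -343/2

-343/2


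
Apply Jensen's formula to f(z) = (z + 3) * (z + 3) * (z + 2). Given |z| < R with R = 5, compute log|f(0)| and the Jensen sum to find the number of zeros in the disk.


Jensen's formula: (1/2pi)*integral log|f(Re^it)|dt = log|f(0)| + sum_{|a_k|<R} log(R/|a_k|)
Step 1: f(0) = 3 * 3 * 2 = 18
Step 2: log|f(0)| = log|-3| + log|-3| + log|-2| = 2.8904
Step 3: Zeros inside |z| < 5: -3, -3, -2
Step 4: Jensen sum = log(5/3) + log(5/3) + log(5/2) = 1.9379
Step 5: n(R) = number of terms in the Jensen sum = count of zeros inside |z| < 5 = 3

3


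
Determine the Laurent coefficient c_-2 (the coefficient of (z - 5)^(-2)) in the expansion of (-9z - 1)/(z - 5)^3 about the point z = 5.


Step 1: Write the numerator in powers of (z - 5): -9z - 1 = -9(z - 5) + (-9*5 - 1) = -9(z - 5) - 46
Step 2: Divide by (z - 5)^3: f(z) = -46(z - 5)^(-3) - 9(z - 5)^(-2)
Step 3: This finite sum is the Laurent series of f about z = 5.
Step 4: Coefficient of (z - 5)^(-2) = coefficient of (z - 5) in the re-centred numerator = -9

-9


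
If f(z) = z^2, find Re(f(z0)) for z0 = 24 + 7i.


Step 1: z0 = 24 + 7i
Step 2: z0^2 = 24^2 - 7^2 + 336i
Step 3: real part = 576 - 49 = 527

527


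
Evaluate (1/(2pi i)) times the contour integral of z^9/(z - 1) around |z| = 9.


Step 1: f(z) = z^9, a = 1 is inside |z| = 9
Step 2: By Cauchy integral formula: (1/(2pi*i)) * integral = f(a)
Step 3: f(1) = 1^9 = 1

1


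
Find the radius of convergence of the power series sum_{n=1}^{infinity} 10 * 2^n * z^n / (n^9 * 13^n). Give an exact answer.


Step 1: General term a_n = 10 * 2^n / (n^9 * 13^n)
Step 2: By the root test, |a_n|^(1/n) = 10^(1/n) * 2 / (n^(9/n) * 13) -> 2/13 as n -> infinity (since 10^(1/n) -> 1 and n^(9/n) -> 1)
Step 3: R = 1/lim|a_n|^(1/n) = 13/2

13/2


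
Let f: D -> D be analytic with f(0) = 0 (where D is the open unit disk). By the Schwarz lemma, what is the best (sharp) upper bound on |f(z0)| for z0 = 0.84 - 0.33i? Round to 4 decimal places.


Step 1: Schwarz lemma: if f: D -> D is analytic with f(0) = 0, then |f(z)| <= |z| for all z in D, and this is sharp (f(z) = z).
Step 2: |z0|^2 = 0.84^2 + (-0.33)^2 = 0.8145
Step 3: |z0| = sqrt(0.8145) = 0.902497
Step 4: Best bound = |z0| = 0.9025

0.9025


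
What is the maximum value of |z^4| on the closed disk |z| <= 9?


Step 1: On |z| = 9, |f(z)| = |z|^4 = 9^4
Step 2: By maximum modulus principle, maximum is on boundary.
Step 3: Maximum = 6561 = 6561

6561


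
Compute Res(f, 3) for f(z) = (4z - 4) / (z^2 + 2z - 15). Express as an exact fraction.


Step 1: Q(z) = z^2 + 2z - 15 = (z - 3)(z + 5)
Step 2: Q'(z) = 2z + 2
Step 3: Q'(3) = 8, P(3) = 8
Step 4: Res = P(3)/Q'(3) = 8/8 = 1

1


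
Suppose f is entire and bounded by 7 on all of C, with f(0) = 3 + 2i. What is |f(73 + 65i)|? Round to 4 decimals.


Step 1: By Liouville's theorem, a bounded entire function is constant.
Step 2: f(z) = f(0) = 3 + 2i for all z.
Step 3: |f(w)| = |3 + 2i| = sqrt(9 + 4)
Step 4: = 3.6056

3.6056


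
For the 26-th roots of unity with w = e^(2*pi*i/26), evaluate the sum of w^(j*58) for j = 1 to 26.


Step 1: The sum sum_{j=1}^{n} w^(k*j) equals n if n | k, else 0.
Step 2: Here n = 26, k = 58
Step 3: Does n divide k? 26 | 58 -> False
Step 4: Sum = 0

0


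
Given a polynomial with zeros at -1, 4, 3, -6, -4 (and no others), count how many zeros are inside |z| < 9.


Step 1: Check each root:
  z = -1: |-1| = 1 < 9
  z = 4: |4| = 4 < 9
  z = 3: |3| = 3 < 9
  z = -6: |-6| = 6 < 9
  z = -4: |-4| = 4 < 9
Step 2: Count = 5

5


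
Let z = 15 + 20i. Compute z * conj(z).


Step 1: conj(z) = 15 - 20i
Step 2: z * conj(z) = 15^2 + 20^2
Step 3: = 225 + 400 = 625

625


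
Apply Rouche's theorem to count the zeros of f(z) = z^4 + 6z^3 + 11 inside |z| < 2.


Step 1: On |z| = 2 the three terms have sizes |z^4| = 2^4 = 16, |6z^3| = 6*2^3 = 48, |11| = 11
Step 2: The dominant term is g(z) = 6z^3; let h(z) = z^4 + 11 so f = g + h
Step 3: On |z| = 2: |g| = 48 and |h| <= 16 + 11 = 27
Step 4: Since 48 > 27, |h| < |g| on |z| = 2, so by Rouche f has the same number of zeros as g inside |z| < 2
Step 5: g(z) = 6z^3 has 3 zeros (at the origin, multiplicity 3) inside |z| < 2. Answer = 3

3


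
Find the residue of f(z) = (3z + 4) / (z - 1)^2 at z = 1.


Step 1: Pole of order 2 at z = 1
Step 2: Res = lim d/dz [(z - 1)^2 * f(z)] as z -> 1
Step 3: (z - 1)^2 * f(z) = 3z + 4
Step 4: d/dz[3z + 4] = 3

3


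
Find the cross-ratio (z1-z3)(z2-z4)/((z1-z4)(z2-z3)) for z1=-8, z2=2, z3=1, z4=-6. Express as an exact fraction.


Step 1: (z1-z3)(z2-z4) = (-9) * 8 = -72
Step 2: (z1-z4)(z2-z3) = (-2) * 1 = -2
Step 3: Cross-ratio = 72/2 = 36

36


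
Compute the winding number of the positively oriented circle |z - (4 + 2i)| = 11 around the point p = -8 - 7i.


Step 1: Center c = (4, 2), radius = 11
Step 2: |p - c|^2 = (-12)^2 + (-9)^2 = 225
Step 3: r^2 = 121
Step 4: |p-c| > r so winding number = 0

0


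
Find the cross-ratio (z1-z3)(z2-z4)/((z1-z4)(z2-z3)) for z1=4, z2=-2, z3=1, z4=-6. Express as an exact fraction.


Step 1: (z1-z3)(z2-z4) = 3 * 4 = 12
Step 2: (z1-z4)(z2-z3) = 10 * (-3) = -30
Step 3: Cross-ratio = -12/30 = -2/5

-2/5


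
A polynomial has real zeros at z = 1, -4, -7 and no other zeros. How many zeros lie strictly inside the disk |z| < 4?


Step 1: Check each root:
  z = 1: |1| = 1 < 4
  z = -4: |-4| = 4 >= 4
  z = -7: |-7| = 7 >= 4
Step 2: Count = 1

1


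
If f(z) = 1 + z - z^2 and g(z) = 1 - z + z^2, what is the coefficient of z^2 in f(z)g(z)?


Step 1: z^2 term in f*g comes from: (1)*(z^2) + (z)*(-z) + (-z^2)*(1)
Step 2: = 1 - 1 - 1
Step 3: = -1

-1


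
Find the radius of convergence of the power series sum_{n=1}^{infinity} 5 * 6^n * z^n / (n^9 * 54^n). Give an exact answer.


Step 1: General term a_n = 5 * 6^n / (n^9 * 54^n)
Step 2: By the root test, |a_n|^(1/n) = 5^(1/n) * 6 / (n^(9/n) * 54) -> 6/54 as n -> infinity (since 5^(1/n) -> 1 and n^(9/n) -> 1)
Step 3: R = 1/lim|a_n|^(1/n) = 54/6 = 9

9


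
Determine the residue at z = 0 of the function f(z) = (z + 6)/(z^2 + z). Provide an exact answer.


Step 1: Q(z) = z^2 + z = (z)(z + 1)
Step 2: Q'(z) = 2z + 1
Step 3: Q'(0) = 1, P(0) = 6
Step 4: Res = P(0)/Q'(0) = 6/1 = 6

6


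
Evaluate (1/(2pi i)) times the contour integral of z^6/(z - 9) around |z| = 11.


Step 1: f(z) = z^6, a = 9 is inside |z| = 11
Step 2: By Cauchy integral formula: (1/(2pi*i)) * integral = f(a)
Step 3: f(9) = 9^6 = 531441

531441


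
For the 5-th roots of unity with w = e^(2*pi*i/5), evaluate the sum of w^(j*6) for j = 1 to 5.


Step 1: The sum sum_{j=1}^{n} w^(k*j) equals n if n | k, else 0.
Step 2: Here n = 5, k = 6
Step 3: Does n divide k? 5 | 6 -> False
Step 4: Sum = 0

0


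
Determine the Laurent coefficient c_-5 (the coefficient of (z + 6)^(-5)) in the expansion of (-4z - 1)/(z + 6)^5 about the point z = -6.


Step 1: Write the numerator in powers of (z + 6): -4z - 1 = -4(z + 6) + (-4*(-6) - 1) = -4(z + 6) + 23
Step 2: Divide by (z + 6)^5: f(z) = 23(z + 6)^(-5) - 4(z + 6)^(-4)
Step 3: This finite sum is the Laurent series of f about z = -6.
Step 4: Coefficient of (z + 6)^(-5) = -4*(-6) - 1 = 23

23


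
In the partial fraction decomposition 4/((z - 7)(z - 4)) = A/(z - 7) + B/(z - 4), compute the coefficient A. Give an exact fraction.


Step 1: Multiply both sides by (z - 7) and set z = 7
Step 2: A = 4 / (7 - 4)
Step 3: A = 4 / 3
Step 4: A = 4/3

4/3


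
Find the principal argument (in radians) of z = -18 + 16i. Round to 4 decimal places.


Step 1: z = -18 + 16i
Step 2: arg(z) = atan2(16, -18)
Step 3: arg(z) = 2.415

2.415


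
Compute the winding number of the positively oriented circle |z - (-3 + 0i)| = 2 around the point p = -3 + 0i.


Step 1: Center c = (-3, 0), radius = 2
Step 2: |p - c|^2 = 0^2 + 0^2 = 0
Step 3: r^2 = 4
Step 4: |p-c| < r so winding number = 1

1


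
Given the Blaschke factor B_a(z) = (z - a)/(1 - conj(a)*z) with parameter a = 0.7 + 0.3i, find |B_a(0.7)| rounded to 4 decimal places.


Step 1: Numerator z0 - a = 0.7 - (0.7 + 0.3i) = 0 - 0.3i
Step 2: Denominator 1 - conj(a)*z0 = 1 - (0.7 - 0.3i)*0.7 = 0.51 + 0.21i
Step 3: |z0 - a|^2 = 0^2 + (-0.3)^2 = 0.09; |1 - conj(a)*z0|^2 = 0.51^2 + 0.21^2 = 0.3042
Step 4: |B_a(0.7)| = sqrt(0.09 / 0.3042) = sqrt(0.295858)
Step 5: = 0.5439

0.5439


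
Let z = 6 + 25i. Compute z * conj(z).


Step 1: conj(z) = 6 - 25i
Step 2: z * conj(z) = 6^2 + 25^2
Step 3: = 36 + 625 = 661

661


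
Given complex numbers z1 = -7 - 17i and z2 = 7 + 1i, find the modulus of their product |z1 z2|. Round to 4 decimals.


Step 1: |z1| = sqrt((-7)^2 + (-17)^2) = sqrt(338)
Step 2: |z2| = sqrt(7^2 + 1^2) = sqrt(50)
Step 3: |z1*z2| = |z1|*|z2| = sqrt(338) * sqrt(50) = sqrt(338 * 50) = sqrt(16900)
Step 4: = 130.0

130.0


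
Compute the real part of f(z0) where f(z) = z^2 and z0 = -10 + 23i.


Step 1: z0 = -10 + 23i
Step 2: z0^2 = (-10)^2 - 23^2 - 460i
Step 3: real part = 100 - 529 = -429

-429


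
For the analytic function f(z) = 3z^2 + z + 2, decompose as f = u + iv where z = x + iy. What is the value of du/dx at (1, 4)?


Step 1: f(z) = 3(x+iy)^2 + (x+iy) + 2
Step 2: u = 3(x^2 - y^2) + x + 2
Step 3: u_x = 6x + 1
Step 4: At (1, 4): u_x = 6 + 1 = 7

7


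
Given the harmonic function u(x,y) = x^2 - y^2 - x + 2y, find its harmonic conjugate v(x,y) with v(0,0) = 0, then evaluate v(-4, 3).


Step 1: v_x = -u_y = 2y - 2
Step 2: v_y = u_x = 2x - 1
Step 3: v = 2xy - 2x - y + C
Step 4: v(0,0) = 0 => C = 0
Step 5: v(-4, 3) = -19

-19


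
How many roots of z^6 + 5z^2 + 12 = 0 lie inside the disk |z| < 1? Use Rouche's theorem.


Step 1: On |z| = 1 the three terms have sizes |z^6| = 1^6 = 1, |5z^2| = 5*1^2 = 5, |12| = 12
Step 2: The dominant term is g(z) = 12; let h(z) = z^6 + 5z^2 so f = g + h
Step 3: On |z| = 1: |g| = 12 and |h| <= 1 + 5 = 6
Step 4: Since 12 > 6, |h| < |g| on |z| = 1, so by Rouche f has the same number of zeros as g inside |z| < 1
Step 5: g(z) = 12 is a nonzero constant with no zeros inside |z| < 1. Answer = 0

0


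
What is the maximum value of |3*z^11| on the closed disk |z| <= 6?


Step 1: On |z| = 6, |f(z)| = 3 * |z|^11 = 3 * 6^11
Step 2: By maximum modulus principle, maximum is on boundary.
Step 3: Maximum = 3 * 362797056 = 1088391168

1088391168


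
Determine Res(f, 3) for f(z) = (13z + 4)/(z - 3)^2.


Step 1: Pole of order 2 at z = 3
Step 2: Res = lim d/dz [(z - 3)^2 * f(z)] as z -> 3
Step 3: (z - 3)^2 * f(z) = 13z + 4
Step 4: d/dz[13z + 4] = 13

13


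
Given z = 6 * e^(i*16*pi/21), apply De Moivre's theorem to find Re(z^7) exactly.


Step 1: By De Moivre's theorem, z^7 = 6^7 * e^(i*7*16*pi/21) = 279936 * (cos(16*pi/3) + i*sin(16*pi/3))
Step 2: |z|^7 = 6^7 = 279936
Step 3: Reduce the angle mod 2*pi: 16*pi/3 - 4*pi = 4*pi/3
Step 4: cos(4*pi/3) = -1/2
Step 5: Re(z^7) = 279936 * (-1/2) = -139968

-139968


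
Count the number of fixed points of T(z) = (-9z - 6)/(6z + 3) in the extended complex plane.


Step 1: Fixed points satisfy T(z) = z
Step 2: 6z^2 + 12z + 6 = 0
Step 3: Discriminant = 12^2 - 4*6*6 = 0
Step 4: Number of fixed points = 1

1


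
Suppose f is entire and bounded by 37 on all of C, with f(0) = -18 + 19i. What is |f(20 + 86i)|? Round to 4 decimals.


Step 1: By Liouville's theorem, a bounded entire function is constant.
Step 2: f(z) = f(0) = -18 + 19i for all z.
Step 3: |f(w)| = |-18 + 19i| = sqrt(324 + 361)
Step 4: = 26.1725

26.1725


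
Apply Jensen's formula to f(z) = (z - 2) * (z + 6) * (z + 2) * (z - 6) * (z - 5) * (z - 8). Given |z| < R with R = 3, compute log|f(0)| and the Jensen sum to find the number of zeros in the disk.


Jensen's formula: (1/2pi)*integral log|f(Re^it)|dt = log|f(0)| + sum_{|a_k|<R} log(R/|a_k|)
Step 1: f(0) = (-2) * 6 * 2 * (-6) * (-5) * (-8) = 5760
Step 2: log|f(0)| = log|2| + log|-6| + log|-2| + log|6| + log|5| + log|8| = 8.6587
Step 3: Zeros inside |z| < 3: 2, -2
Step 4: Jensen sum = log(3/2) + log(3/2) = 0.8109
Step 5: n(R) = number of terms in the Jensen sum = count of zeros inside |z| < 3 = 2

2


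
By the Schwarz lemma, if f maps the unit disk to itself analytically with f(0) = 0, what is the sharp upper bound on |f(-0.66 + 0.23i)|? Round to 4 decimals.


Step 1: Schwarz lemma: if f: D -> D is analytic with f(0) = 0, then |f(z)| <= |z| for all z in D, and this is sharp (f(z) = z).
Step 2: |z0|^2 = (-0.66)^2 + 0.23^2 = 0.4885
Step 3: |z0| = sqrt(0.4885) = 0.698928
Step 4: Best bound = |z0| = 0.6989

0.6989


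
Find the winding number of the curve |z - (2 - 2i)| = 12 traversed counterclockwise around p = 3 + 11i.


Step 1: Center c = (2, -2), radius = 12
Step 2: |p - c|^2 = 1^2 + 13^2 = 170
Step 3: r^2 = 144
Step 4: |p-c| > r so winding number = 0

0


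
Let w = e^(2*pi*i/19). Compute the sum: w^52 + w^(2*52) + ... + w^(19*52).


Step 1: The sum sum_{j=1}^{n} w^(k*j) equals n if n | k, else 0.
Step 2: Here n = 19, k = 52
Step 3: Does n divide k? 19 | 52 -> False
Step 4: Sum = 0

0


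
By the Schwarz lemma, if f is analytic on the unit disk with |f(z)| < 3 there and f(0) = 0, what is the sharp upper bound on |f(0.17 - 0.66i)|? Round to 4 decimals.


Step 1: g = f/3 maps D -> D with g(0) = 0, so by the Schwarz lemma |g(z)| <= |z|, i.e. |f(z)| <= 3|z|; this is sharp (f(z) = 3z).
Step 2: |z0|^2 = 0.17^2 + (-0.66)^2 = 0.4645
Step 3: |z0| = sqrt(0.4645) = 0.681542
Step 4: Best bound = 3 * |z0| = 3 * 0.681542 = 2.0446

2.0446


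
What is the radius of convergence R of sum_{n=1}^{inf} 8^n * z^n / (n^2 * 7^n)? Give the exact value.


Step 1: General term a_n = 8^n / (n^2 * 7^n)
Step 2: By the root test, |a_n|^(1/n) = 8 / (n^(2/n) * 7) -> 8/7 as n -> infinity (since n^(2/n) -> 1)
Step 3: R = 1/lim|a_n|^(1/n) = 7/8

7/8


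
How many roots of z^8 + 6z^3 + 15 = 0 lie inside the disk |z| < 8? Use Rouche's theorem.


Step 1: On |z| = 8 the three terms have sizes |z^8| = 8^8 = 16777216, |6z^3| = 6*8^3 = 3072, |15| = 15
Step 2: The dominant term is g(z) = z^8; let h(z) = 6z^3 + 15 so f = g + h
Step 3: On |z| = 8: |g| = 16777216 and |h| <= 3072 + 15 = 3087
Step 4: Since 16777216 > 3087, |h| < |g| on |z| = 8, so by Rouche f has the same number of zeros as g inside |z| < 8
Step 5: g(z) = z^8 has 8 zeros (all at the origin) inside |z| < 8. Answer = 8

8


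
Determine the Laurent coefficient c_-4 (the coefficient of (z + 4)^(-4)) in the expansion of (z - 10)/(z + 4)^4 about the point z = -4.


Step 1: Write the numerator in powers of (z + 4): z - 10 = (z + 4) + (1*(-4) - 10) = (z + 4) - 14
Step 2: Divide by (z + 4)^4: f(z) = -14(z + 4)^(-4) + (z + 4)^(-3)
Step 3: This finite sum is the Laurent series of f about z = -4.
Step 4: Coefficient of (z + 4)^(-4) = 1*(-4) - 10 = -14

-14


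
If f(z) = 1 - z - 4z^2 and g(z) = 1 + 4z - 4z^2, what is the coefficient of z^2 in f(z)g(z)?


Step 1: z^2 term in f*g comes from: (1)*(-4z^2) + (-z)*(4z) + (-4z^2)*(1)
Step 2: = -4 - 4 - 4
Step 3: = -12

-12


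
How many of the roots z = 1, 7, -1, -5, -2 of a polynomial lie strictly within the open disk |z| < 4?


Step 1: Check each root:
  z = 1: |1| = 1 < 4
  z = 7: |7| = 7 >= 4
  z = -1: |-1| = 1 < 4
  z = -5: |-5| = 5 >= 4
  z = -2: |-2| = 2 < 4
Step 2: Count = 3

3


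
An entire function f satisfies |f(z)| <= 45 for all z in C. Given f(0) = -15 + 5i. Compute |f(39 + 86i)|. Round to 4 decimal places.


Step 1: By Liouville's theorem, a bounded entire function is constant.
Step 2: f(z) = f(0) = -15 + 5i for all z.
Step 3: |f(w)| = |-15 + 5i| = sqrt(225 + 25)
Step 4: = 15.8114

15.8114


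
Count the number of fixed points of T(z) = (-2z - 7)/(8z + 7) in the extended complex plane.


Step 1: Fixed points satisfy T(z) = z
Step 2: 8z^2 + 9z + 7 = 0
Step 3: Discriminant = 9^2 - 4*8*7 = -143
Step 4: Number of fixed points = 2

2


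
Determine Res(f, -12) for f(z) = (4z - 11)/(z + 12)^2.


Step 1: Pole of order 2 at z = -12
Step 2: Res = lim d/dz [(z + 12)^2 * f(z)] as z -> -12
Step 3: (z + 12)^2 * f(z) = 4z - 11
Step 4: d/dz[4z - 11] = 4

4


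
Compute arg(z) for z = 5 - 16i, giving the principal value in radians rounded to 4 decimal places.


Step 1: z = 5 - 16i
Step 2: arg(z) = atan2(-16, 5)
Step 3: arg(z) = -1.2679

-1.2679


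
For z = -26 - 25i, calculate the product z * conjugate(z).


Step 1: conj(z) = -26 + 25i
Step 2: z * conj(z) = (-26)^2 + (-25)^2
Step 3: = 676 + 625 = 1301

1301


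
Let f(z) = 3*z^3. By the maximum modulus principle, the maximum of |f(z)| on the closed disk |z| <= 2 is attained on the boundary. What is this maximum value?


Step 1: On |z| = 2, |f(z)| = 3 * |z|^3 = 3 * 2^3
Step 2: By maximum modulus principle, maximum is on boundary.
Step 3: Maximum = 3 * 8 = 24

24


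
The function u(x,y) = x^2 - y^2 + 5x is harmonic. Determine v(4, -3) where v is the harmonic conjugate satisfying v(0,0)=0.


Step 1: v_x = -u_y = 2y + 0
Step 2: v_y = u_x = 2x + 5
Step 3: v = 2xy + 5y + C
Step 4: v(0,0) = 0 => C = 0
Step 5: v(4, -3) = -39

-39


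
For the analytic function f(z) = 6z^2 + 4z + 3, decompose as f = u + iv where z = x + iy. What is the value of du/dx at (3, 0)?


Step 1: f(z) = 6(x+iy)^2 + 4(x+iy) + 3
Step 2: u = 6(x^2 - y^2) + 4x + 3
Step 3: u_x = 12x + 4
Step 4: At (3, 0): u_x = 36 + 4 = 40

40


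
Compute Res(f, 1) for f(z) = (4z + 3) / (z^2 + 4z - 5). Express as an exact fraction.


Step 1: Q(z) = z^2 + 4z - 5 = (z - 1)(z + 5)
Step 2: Q'(z) = 2z + 4
Step 3: Q'(1) = 6, P(1) = 7
Step 4: Res = P(1)/Q'(1) = 7/6 = 7/6

7/6


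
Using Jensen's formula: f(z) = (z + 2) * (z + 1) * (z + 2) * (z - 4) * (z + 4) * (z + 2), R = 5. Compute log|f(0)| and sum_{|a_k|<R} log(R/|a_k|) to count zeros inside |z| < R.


Jensen's formula: (1/2pi)*integral log|f(Re^it)|dt = log|f(0)| + sum_{|a_k|<R} log(R/|a_k|)
Step 1: f(0) = 2 * 1 * 2 * (-4) * 4 * 2 = -128
Step 2: log|f(0)| = log|-2| + log|-1| + log|-2| + log|4| + log|-4| + log|-2| = 4.852
Step 3: Zeros inside |z| < 5: -2, -1, -2, 4, -4, -2
Step 4: Jensen sum = log(5/2) + log(5/1) + log(5/2) + log(5/4) + log(5/4) + log(5/2) = 4.8046
Step 5: n(R) = number of terms in the Jensen sum = count of zeros inside |z| < 5 = 6

6


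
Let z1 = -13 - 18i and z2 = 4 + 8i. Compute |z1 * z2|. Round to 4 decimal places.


Step 1: |z1| = sqrt((-13)^2 + (-18)^2) = sqrt(493)
Step 2: |z2| = sqrt(4^2 + 8^2) = sqrt(80)
Step 3: |z1*z2| = |z1|*|z2| = sqrt(493) * sqrt(80) = sqrt(493 * 80) = sqrt(39440)
Step 4: = 198.5951

198.5951


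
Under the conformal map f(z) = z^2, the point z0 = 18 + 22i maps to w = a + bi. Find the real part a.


Step 1: z0 = 18 + 22i
Step 2: z0^2 = 18^2 - 22^2 + 792i
Step 3: real part = 324 - 484 = -160

-160


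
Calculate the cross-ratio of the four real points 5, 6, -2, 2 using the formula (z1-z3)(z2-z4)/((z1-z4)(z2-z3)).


Step 1: (z1-z3)(z2-z4) = 7 * 4 = 28
Step 2: (z1-z4)(z2-z3) = 3 * 8 = 24
Step 3: Cross-ratio = 28/24 = 7/6

7/6


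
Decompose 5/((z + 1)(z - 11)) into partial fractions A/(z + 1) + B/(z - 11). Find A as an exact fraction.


Step 1: Multiply both sides by (z + 1) and set z = -1
Step 2: A = 5 / (-1 - 11)
Step 3: A = 5 / (-12)
Step 4: A = -5/12

-5/12


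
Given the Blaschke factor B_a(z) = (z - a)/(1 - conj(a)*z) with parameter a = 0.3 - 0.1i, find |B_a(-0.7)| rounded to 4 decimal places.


Step 1: Numerator z0 - a = -0.7 - (0.3 - 0.1i) = -1 + 0.1i
Step 2: Denominator 1 - conj(a)*z0 = 1 - (0.3 + 0.1i)*(-0.7) = 1.21 + 0.07i
Step 3: |z0 - a|^2 = (-1)^2 + 0.1^2 = 1.01; |1 - conj(a)*z0|^2 = 1.21^2 + 0.07^2 = 1.469
Step 4: |B_a(-0.7)| = sqrt(1.01 / 1.469) = sqrt(0.687543)
Step 5: = 0.8292

0.8292


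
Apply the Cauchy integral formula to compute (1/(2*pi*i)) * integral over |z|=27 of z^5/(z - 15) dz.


Step 1: f(z) = z^5, a = 15 is inside |z| = 27
Step 2: By Cauchy integral formula: (1/(2pi*i)) * integral = f(a)
Step 3: f(15) = 15^5 = 759375

759375


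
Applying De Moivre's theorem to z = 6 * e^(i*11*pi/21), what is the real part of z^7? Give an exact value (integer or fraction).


Step 1: By De Moivre's theorem, z^7 = 6^7 * e^(i*7*11*pi/21) = 279936 * (cos(11*pi/3) + i*sin(11*pi/3))
Step 2: |z|^7 = 6^7 = 279936
Step 3: Reduce the angle mod 2*pi: 11*pi/3 - 2*pi = 5*pi/3
Step 4: cos(5*pi/3) = 1/2
Step 5: Re(z^7) = 279936 * 1/2 = 139968

139968


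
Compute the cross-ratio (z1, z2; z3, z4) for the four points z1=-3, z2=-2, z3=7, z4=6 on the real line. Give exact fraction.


Step 1: (z1-z3)(z2-z4) = (-10) * (-8) = 80
Step 2: (z1-z4)(z2-z3) = (-9) * (-9) = 81
Step 3: Cross-ratio = 80/81 = 80/81

80/81


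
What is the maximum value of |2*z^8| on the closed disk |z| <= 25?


Step 1: On |z| = 25, |f(z)| = 2 * |z|^8 = 2 * 25^8
Step 2: By maximum modulus principle, maximum is on boundary.
Step 3: Maximum = 2 * 152587890625 = 305175781250

305175781250


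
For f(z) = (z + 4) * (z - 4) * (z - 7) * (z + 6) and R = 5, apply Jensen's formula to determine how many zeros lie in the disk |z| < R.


Jensen's formula: (1/2pi)*integral log|f(Re^it)|dt = log|f(0)| + sum_{|a_k|<R} log(R/|a_k|)
Step 1: f(0) = 4 * (-4) * (-7) * 6 = 672
Step 2: log|f(0)| = log|-4| + log|4| + log|7| + log|-6| = 6.5103
Step 3: Zeros inside |z| < 5: -4, 4
Step 4: Jensen sum = log(5/4) + log(5/4) = 0.4463
Step 5: n(R) = number of terms in the Jensen sum = count of zeros inside |z| < 5 = 2

2


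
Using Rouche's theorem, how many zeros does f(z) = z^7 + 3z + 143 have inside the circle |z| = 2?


Step 1: On |z| = 2 the three terms have sizes |z^7| = 2^7 = 128, |3z| = 3*2 = 6, |143| = 143
Step 2: The dominant term is g(z) = 143; let h(z) = z^7 + 3z so f = g + h
Step 3: On |z| = 2: |g| = 143 and |h| <= 128 + 6 = 134
Step 4: Since 143 > 134, |h| < |g| on |z| = 2, so by Rouche f has the same number of zeros as g inside |z| < 2
Step 5: g(z) = 143 is a nonzero constant with no zeros inside |z| < 2. Answer = 0

0


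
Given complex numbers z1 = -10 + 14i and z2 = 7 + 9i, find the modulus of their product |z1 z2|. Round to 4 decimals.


Step 1: |z1| = sqrt((-10)^2 + 14^2) = sqrt(296)
Step 2: |z2| = sqrt(7^2 + 9^2) = sqrt(130)
Step 3: |z1*z2| = |z1|*|z2| = sqrt(296) * sqrt(130) = sqrt(296 * 130) = sqrt(38480)
Step 4: = 196.1632

196.1632


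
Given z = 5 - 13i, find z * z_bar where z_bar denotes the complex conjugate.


Step 1: conj(z) = 5 + 13i
Step 2: z * conj(z) = 5^2 + (-13)^2
Step 3: = 25 + 169 = 194

194


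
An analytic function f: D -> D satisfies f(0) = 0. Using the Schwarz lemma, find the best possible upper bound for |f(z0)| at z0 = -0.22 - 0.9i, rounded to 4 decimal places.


Step 1: Schwarz lemma: if f: D -> D is analytic with f(0) = 0, then |f(z)| <= |z| for all z in D, and this is sharp (f(z) = z).
Step 2: |z0|^2 = (-0.22)^2 + (-0.9)^2 = 0.8584
Step 3: |z0| = sqrt(0.8584) = 0.926499
Step 4: Best bound = |z0| = 0.9265

0.9265


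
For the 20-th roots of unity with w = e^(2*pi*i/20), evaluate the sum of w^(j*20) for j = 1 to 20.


Step 1: The sum sum_{j=1}^{n} w^(k*j) equals n if n | k, else 0.
Step 2: Here n = 20, k = 20
Step 3: Does n divide k? 20 | 20 -> True
Step 4: Sum = 20

20


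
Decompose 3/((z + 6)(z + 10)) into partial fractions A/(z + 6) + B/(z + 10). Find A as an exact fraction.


Step 1: Multiply both sides by (z + 6) and set z = -6
Step 2: A = 3 / (-6 + 10)
Step 3: A = 3 / 4
Step 4: A = 3/4

3/4


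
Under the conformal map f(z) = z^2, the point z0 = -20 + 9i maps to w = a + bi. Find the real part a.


Step 1: z0 = -20 + 9i
Step 2: z0^2 = (-20)^2 - 9^2 - 360i
Step 3: real part = 400 - 81 = 319

319


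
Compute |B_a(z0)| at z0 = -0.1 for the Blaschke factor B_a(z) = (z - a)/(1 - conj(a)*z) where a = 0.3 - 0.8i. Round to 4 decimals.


Step 1: Numerator z0 - a = -0.1 - (0.3 - 0.8i) = -0.4 + 0.8i
Step 2: Denominator 1 - conj(a)*z0 = 1 - (0.3 + 0.8i)*(-0.1) = 1.03 + 0.08i
Step 3: |z0 - a|^2 = (-0.4)^2 + 0.8^2 = 0.8; |1 - conj(a)*z0|^2 = 1.03^2 + 0.08^2 = 1.0673
Step 4: |B_a(-0.1)| = sqrt(0.8 / 1.0673) = sqrt(0.749555)
Step 5: = 0.8658

0.8658


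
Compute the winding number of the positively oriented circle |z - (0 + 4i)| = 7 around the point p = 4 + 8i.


Step 1: Center c = (0, 4), radius = 7
Step 2: |p - c|^2 = 4^2 + 4^2 = 32
Step 3: r^2 = 49
Step 4: |p-c| < r so winding number = 1

1


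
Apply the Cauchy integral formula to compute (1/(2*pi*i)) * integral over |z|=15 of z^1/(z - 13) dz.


Step 1: f(z) = z^1, a = 13 is inside |z| = 15
Step 2: By Cauchy integral formula: (1/(2pi*i)) * integral = f(a)
Step 3: f(13) = 13^1 = 13

13


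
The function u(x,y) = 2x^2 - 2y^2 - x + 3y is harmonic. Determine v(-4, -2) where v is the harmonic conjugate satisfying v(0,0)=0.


Step 1: v_x = -u_y = 4y - 3
Step 2: v_y = u_x = 4x - 1
Step 3: v = 4xy - 3x - y + C
Step 4: v(0,0) = 0 => C = 0
Step 5: v(-4, -2) = 46

46


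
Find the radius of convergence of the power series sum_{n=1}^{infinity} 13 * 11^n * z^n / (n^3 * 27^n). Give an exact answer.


Step 1: General term a_n = 13 * 11^n / (n^3 * 27^n)
Step 2: By the root test, |a_n|^(1/n) = 13^(1/n) * 11 / (n^(3/n) * 27) -> 11/27 as n -> infinity (since 13^(1/n) -> 1 and n^(3/n) -> 1)
Step 3: R = 1/lim|a_n|^(1/n) = 27/11

27/11


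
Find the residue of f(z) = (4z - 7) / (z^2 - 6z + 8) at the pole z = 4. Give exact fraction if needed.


Step 1: Q(z) = z^2 - 6z + 8 = (z - 4)(z - 2)
Step 2: Q'(z) = 2z - 6
Step 3: Q'(4) = 2, P(4) = 9
Step 4: Res = P(4)/Q'(4) = 9/2 = 9/2

9/2


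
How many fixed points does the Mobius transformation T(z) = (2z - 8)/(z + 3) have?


Step 1: Fixed points satisfy T(z) = z
Step 2: z^2 + z + 8 = 0
Step 3: Discriminant = 1^2 - 4*1*8 = -31
Step 4: Number of fixed points = 2

2


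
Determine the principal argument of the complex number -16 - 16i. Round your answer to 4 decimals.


Step 1: z = -16 - 16i
Step 2: arg(z) = atan2(-16, -16)
Step 3: arg(z) = -2.3562

-2.3562


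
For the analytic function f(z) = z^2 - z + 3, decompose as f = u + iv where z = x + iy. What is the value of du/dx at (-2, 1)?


Step 1: f(z) = (x+iy)^2 - (x+iy) + 3
Step 2: u = (x^2 - y^2) - x + 3
Step 3: u_x = 2x - 1
Step 4: At (-2, 1): u_x = -4 - 1 = -5

-5


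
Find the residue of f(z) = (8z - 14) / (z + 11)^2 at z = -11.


Step 1: Pole of order 2 at z = -11
Step 2: Res = lim d/dz [(z + 11)^2 * f(z)] as z -> -11
Step 3: (z + 11)^2 * f(z) = 8z - 14
Step 4: d/dz[8z - 14] = 8

8


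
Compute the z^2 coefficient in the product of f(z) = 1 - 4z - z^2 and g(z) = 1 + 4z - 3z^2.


Step 1: z^2 term in f*g comes from: (1)*(-3z^2) + (-4z)*(4z) + (-z^2)*(1)
Step 2: = -3 - 16 - 1
Step 3: = -20

-20


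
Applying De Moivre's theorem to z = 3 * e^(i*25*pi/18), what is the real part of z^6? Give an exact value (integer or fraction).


Step 1: By De Moivre's theorem, z^6 = 3^6 * e^(i*6*25*pi/18) = 729 * (cos(25*pi/3) + i*sin(25*pi/3))
Step 2: |z|^6 = 3^6 = 729
Step 3: Reduce the angle mod 2*pi: 25*pi/3 - 8*pi = pi/3
Step 4: cos(pi/3) = 1/2
Step 5: Re(z^6) = 729 * 1/2 = 729/2

729/2


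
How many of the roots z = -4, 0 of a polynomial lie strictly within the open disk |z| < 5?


Step 1: Check each root:
  z = -4: |-4| = 4 < 5
  z = 0: |0| = 0 < 5
Step 2: Count = 2

2


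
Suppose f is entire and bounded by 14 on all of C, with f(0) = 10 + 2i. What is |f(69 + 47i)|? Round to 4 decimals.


Step 1: By Liouville's theorem, a bounded entire function is constant.
Step 2: f(z) = f(0) = 10 + 2i for all z.
Step 3: |f(w)| = |10 + 2i| = sqrt(100 + 4)
Step 4: = 10.198

10.198


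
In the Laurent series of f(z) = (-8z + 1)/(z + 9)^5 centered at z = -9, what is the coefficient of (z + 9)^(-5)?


Step 1: Write the numerator in powers of (z + 9): -8z + 1 = -8(z + 9) + (-8*(-9) + 1) = -8(z + 9) + 73
Step 2: Divide by (z + 9)^5: f(z) = 73(z + 9)^(-5) - 8(z + 9)^(-4)
Step 3: This finite sum is the Laurent series of f about z = -9.
Step 4: Coefficient of (z + 9)^(-5) = -8*(-9) + 1 = 73

73


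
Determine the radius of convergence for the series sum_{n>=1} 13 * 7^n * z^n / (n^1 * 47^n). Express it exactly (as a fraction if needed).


Step 1: General term a_n = 13 * 7^n / (n^1 * 47^n)
Step 2: By the root test, |a_n|^(1/n) = 13^(1/n) * 7 / (n^(1/n) * 47) -> 7/47 as n -> infinity (since 13^(1/n) -> 1 and n^(1/n) -> 1)
Step 3: R = 1/lim|a_n|^(1/n) = 47/7

47/7


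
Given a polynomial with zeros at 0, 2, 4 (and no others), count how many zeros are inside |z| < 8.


Step 1: Check each root:
  z = 0: |0| = 0 < 8
  z = 2: |2| = 2 < 8
  z = 4: |4| = 4 < 8
Step 2: Count = 3

3


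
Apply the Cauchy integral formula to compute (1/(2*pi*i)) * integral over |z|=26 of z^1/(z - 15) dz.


Step 1: f(z) = z^1, a = 15 is inside |z| = 26
Step 2: By Cauchy integral formula: (1/(2pi*i)) * integral = f(a)
Step 3: f(15) = 15^1 = 15

15


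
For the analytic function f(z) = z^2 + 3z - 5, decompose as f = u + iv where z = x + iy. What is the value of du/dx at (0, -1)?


Step 1: f(z) = (x+iy)^2 + 3(x+iy) - 5
Step 2: u = (x^2 - y^2) + 3x - 5
Step 3: u_x = 2x + 3
Step 4: At (0, -1): u_x = 0 + 3 = 3

3


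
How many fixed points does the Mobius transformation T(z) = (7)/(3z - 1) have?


Step 1: Fixed points satisfy T(z) = z
Step 2: 3z^2 - z - 7 = 0
Step 3: Discriminant = (-1)^2 - 4*3*(-7) = 85
Step 4: Number of fixed points = 2

2


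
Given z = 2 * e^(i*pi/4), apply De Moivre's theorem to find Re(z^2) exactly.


Step 1: By De Moivre's theorem, z^2 = 2^2 * e^(i*2*pi/4) = 4 * (cos(pi/2) + i*sin(pi/2))
Step 2: |z|^2 = 2^2 = 4
Step 3: The angle pi/2 already lies in [0, 2*pi)
Step 4: cos(pi/2) = 0
Step 5: Re(z^2) = 4 * 0 = 0

0


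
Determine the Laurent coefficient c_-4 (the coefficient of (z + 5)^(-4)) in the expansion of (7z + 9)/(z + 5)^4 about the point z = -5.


Step 1: Write the numerator in powers of (z + 5): 7z + 9 = 7(z + 5) + (7*(-5) + 9) = 7(z + 5) - 26
Step 2: Divide by (z + 5)^4: f(z) = -26(z + 5)^(-4) + 7(z + 5)^(-3)
Step 3: This finite sum is the Laurent series of f about z = -5.
Step 4: Coefficient of (z + 5)^(-4) = 7*(-5) + 9 = -26

-26


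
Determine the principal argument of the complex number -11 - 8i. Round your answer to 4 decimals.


Step 1: z = -11 - 8i
Step 2: arg(z) = atan2(-8, -11)
Step 3: arg(z) = -2.5128

-2.5128


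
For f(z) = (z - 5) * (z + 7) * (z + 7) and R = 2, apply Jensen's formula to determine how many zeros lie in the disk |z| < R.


Jensen's formula: (1/2pi)*integral log|f(Re^it)|dt = log|f(0)| + sum_{|a_k|<R} log(R/|a_k|)
Step 1: f(0) = (-5) * 7 * 7 = -245
Step 2: log|f(0)| = log|5| + log|-7| + log|-7| = 5.5013
Step 3: Zeros inside |z| < 2: none
Step 4: Jensen sum = (empty sum) = 0
Step 5: n(R) = number of terms in the Jensen sum = count of zeros inside |z| < 2 = 0

0


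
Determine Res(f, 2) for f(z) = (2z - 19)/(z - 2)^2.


Step 1: Pole of order 2 at z = 2
Step 2: Res = lim d/dz [(z - 2)^2 * f(z)] as z -> 2
Step 3: (z - 2)^2 * f(z) = 2z - 19
Step 4: d/dz[2z - 19] = 2

2


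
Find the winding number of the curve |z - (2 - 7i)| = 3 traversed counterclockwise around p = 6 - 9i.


Step 1: Center c = (2, -7), radius = 3
Step 2: |p - c|^2 = 4^2 + (-2)^2 = 20
Step 3: r^2 = 9
Step 4: |p-c| > r so winding number = 0

0


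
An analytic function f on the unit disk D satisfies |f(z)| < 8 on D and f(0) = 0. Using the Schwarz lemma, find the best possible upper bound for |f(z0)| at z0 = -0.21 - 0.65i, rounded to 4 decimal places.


Step 1: g = f/8 maps D -> D with g(0) = 0, so by the Schwarz lemma |g(z)| <= |z|, i.e. |f(z)| <= 8|z|; this is sharp (f(z) = 8z).
Step 2: |z0|^2 = (-0.21)^2 + (-0.65)^2 = 0.4666
Step 3: |z0| = sqrt(0.4666) = 0.683081
Step 4: Best bound = 8 * |z0| = 8 * 0.683081 = 5.4647

5.4647


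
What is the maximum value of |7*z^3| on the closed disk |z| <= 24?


Step 1: On |z| = 24, |f(z)| = 7 * |z|^3 = 7 * 24^3
Step 2: By maximum modulus principle, maximum is on boundary.
Step 3: Maximum = 7 * 13824 = 96768

96768


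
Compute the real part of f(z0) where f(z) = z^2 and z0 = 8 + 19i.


Step 1: z0 = 8 + 19i
Step 2: z0^2 = 8^2 - 19^2 + 304i
Step 3: real part = 64 - 361 = -297

-297


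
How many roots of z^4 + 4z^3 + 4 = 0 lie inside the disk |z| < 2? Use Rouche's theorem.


Step 1: On |z| = 2 the three terms have sizes |z^4| = 2^4 = 16, |4z^3| = 4*2^3 = 32, |4| = 4
Step 2: The dominant term is g(z) = 4z^3; let h(z) = z^4 + 4 so f = g + h
Step 3: On |z| = 2: |g| = 32 and |h| <= 16 + 4 = 20
Step 4: Since 32 > 20, |h| < |g| on |z| = 2, so by Rouche f has the same number of zeros as g inside |z| < 2
Step 5: g(z) = 4z^3 has 3 zeros (at the origin, multiplicity 3) inside |z| < 2. Answer = 3

3


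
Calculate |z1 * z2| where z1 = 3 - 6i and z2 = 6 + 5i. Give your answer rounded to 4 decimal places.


Step 1: |z1| = sqrt(3^2 + (-6)^2) = sqrt(45)
Step 2: |z2| = sqrt(6^2 + 5^2) = sqrt(61)
Step 3: |z1*z2| = |z1|*|z2| = sqrt(45) * sqrt(61) = sqrt(45 * 61) = sqrt(2745)
Step 4: = 52.3927

52.3927


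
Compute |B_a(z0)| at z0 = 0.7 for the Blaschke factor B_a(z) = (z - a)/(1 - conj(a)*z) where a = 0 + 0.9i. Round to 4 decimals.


Step 1: Numerator z0 - a = 0.7 - (0 + 0.9i) = 0.7 - 0.9i
Step 2: Denominator 1 - conj(a)*z0 = 1 - (0 - 0.9i)*0.7 = 1 + 0.63i
Step 3: |z0 - a|^2 = 0.7^2 + (-0.9)^2 = 1.3; |1 - conj(a)*z0|^2 = 1^2 + 0.63^2 = 1.3969
Step 4: |B_a(0.7)| = sqrt(1.3 / 1.3969) = sqrt(0.930632)
Step 5: = 0.9647

0.9647


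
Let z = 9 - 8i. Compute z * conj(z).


Step 1: conj(z) = 9 + 8i
Step 2: z * conj(z) = 9^2 + (-8)^2
Step 3: = 81 + 64 = 145

145


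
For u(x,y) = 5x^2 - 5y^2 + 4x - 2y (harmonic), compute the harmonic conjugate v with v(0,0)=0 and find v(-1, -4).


Step 1: v_x = -u_y = 10y + 2
Step 2: v_y = u_x = 10x + 4
Step 3: v = 10xy + 2x + 4y + C
Step 4: v(0,0) = 0 => C = 0
Step 5: v(-1, -4) = 22

22


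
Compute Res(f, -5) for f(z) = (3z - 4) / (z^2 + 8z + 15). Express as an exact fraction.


Step 1: Q(z) = z^2 + 8z + 15 = (z + 5)(z + 3)
Step 2: Q'(z) = 2z + 8
Step 3: Q'(-5) = -2, P(-5) = -19
Step 4: Res = P(-5)/Q'(-5) = -19/(-2) = 19/2

19/2


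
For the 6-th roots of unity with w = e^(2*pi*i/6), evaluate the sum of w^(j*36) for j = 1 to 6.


Step 1: The sum sum_{j=1}^{n} w^(k*j) equals n if n | k, else 0.
Step 2: Here n = 6, k = 36
Step 3: Does n divide k? 6 | 36 -> True
Step 4: Sum = 6

6


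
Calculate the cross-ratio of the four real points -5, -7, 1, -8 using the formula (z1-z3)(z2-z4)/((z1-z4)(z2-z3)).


Step 1: (z1-z3)(z2-z4) = (-6) * 1 = -6
Step 2: (z1-z4)(z2-z3) = 3 * (-8) = -24
Step 3: Cross-ratio = 6/24 = 1/4

1/4


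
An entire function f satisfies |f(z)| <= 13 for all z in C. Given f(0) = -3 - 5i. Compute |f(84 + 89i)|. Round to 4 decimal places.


Step 1: By Liouville's theorem, a bounded entire function is constant.
Step 2: f(z) = f(0) = -3 - 5i for all z.
Step 3: |f(w)| = |-3 - 5i| = sqrt(9 + 25)
Step 4: = 5.831

5.831
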